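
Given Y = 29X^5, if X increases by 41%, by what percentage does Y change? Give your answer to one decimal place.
457.3%

For Y = 29X^5:
If X → X(1 + 0.41)
Then Y → Y · (1 + 0.41)^5
     ≈ Y · 5.5731

Percentage change = ((1 + 0.41)^5 − 1) × 100% ≈ 457.3%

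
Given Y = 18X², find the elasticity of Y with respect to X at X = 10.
Elasticity = 2

Elasticity = (dY/dX) · (X/Y)

dY/dX = 36·X
At X = 10: dY/dX = 360, Y = 1800

Elasticity = 360 · (10 / 1800) = 2

Interpretation: for a small percentage change in X, the percentage change in Y is approximately 2.00 times as large.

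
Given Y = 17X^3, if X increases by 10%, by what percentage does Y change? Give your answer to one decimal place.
33.1%

For Y = 17X^3:
If X → X(1 + 0.1)
Then Y → Y · (1 + 0.1)^3
     = Y · 1.3310

Percentage change = ((1 + 0.1)^3 − 1) × 100% = 33.1%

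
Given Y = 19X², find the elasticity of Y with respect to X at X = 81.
Elasticity = 2

Elasticity = (dY/dX) · (X/Y)

dY/dX = 38·X
At X = 81: dY/dX = 3078, Y = 124659

Elasticity = 3078 · (81 / 124659) = 2

Interpretation: for a small percentage change in X, the percentage change in Y is approximately 2.00 times as large.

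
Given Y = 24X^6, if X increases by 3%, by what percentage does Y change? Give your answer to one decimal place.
19.4%

For Y = 24X^6:
If X → X(1 + 0.03)
Then Y → Y · (1 + 0.03)^6
     ≈ Y · 1.1941

Percentage change = ((1 + 0.03)^6 − 1) × 100% ≈ 19.4%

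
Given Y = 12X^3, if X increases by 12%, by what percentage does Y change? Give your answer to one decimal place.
40.5%

For Y = 12X^3:
If X → X(1 + 0.12)
Then Y → Y · (1 + 0.12)^3
     ≈ Y · 1.4049

Percentage change = ((1 + 0.12)^3 − 1) × 100% ≈ 40.5%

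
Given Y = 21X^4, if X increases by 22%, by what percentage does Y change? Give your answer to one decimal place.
121.5%

For Y = 21X^4:
If X → X(1 + 0.22)
Then Y → Y · (1 + 0.22)^4
     ≈ Y · 2.2153

Percentage change = ((1 + 0.22)^4 − 1) × 100% ≈ 121.5%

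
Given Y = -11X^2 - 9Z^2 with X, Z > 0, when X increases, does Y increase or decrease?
Y decreases

Taking the partial derivative:
∂Y/∂X = -22X

∂Y/∂X = -22X < 0 (assuming positive values)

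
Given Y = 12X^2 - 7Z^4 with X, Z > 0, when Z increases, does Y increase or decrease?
Y decreases

Taking the partial derivative:
∂Y/∂Z = -28Z^3

∂Y/∂Z = -28Z^3 < 0 (assuming positive values)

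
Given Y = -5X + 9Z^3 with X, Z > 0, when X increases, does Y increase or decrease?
Y decreases

Taking the partial derivative:
∂Y/∂X = -5

∂Y/∂X = -5 < 0 (assuming positive values)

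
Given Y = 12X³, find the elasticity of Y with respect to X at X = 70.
Elasticity = 3

Elasticity = (dY/dX) · (X/Y)

dY/dX = 36·X²
At X = 70: dY/dX = 176400, Y = 4116000

Elasticity = 176400 · (70 / 4116000) = 3

Interpretation: for a small percentage change in X, the percentage change in Y is approximately 3.00 times as large.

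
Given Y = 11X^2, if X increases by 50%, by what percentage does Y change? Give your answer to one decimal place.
125.0%

For Y = 11X^2:
If X → X(1 + 0.5)
Then Y → Y · (1 + 0.5)^2
     = Y · 2.2500

Percentage change = ((1 + 0.5)^2 − 1) × 100% = 125.0%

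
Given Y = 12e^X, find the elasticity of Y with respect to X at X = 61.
Elasticity = 61

Elasticity = (dY/dX) · (X/Y)

dY/dX = 12·e^X
At X = 61: dY/dX = 12·e^61, Y = 12·e^61

Elasticity = (12·e^61) · (61 / (12·e^61)) = 61

Interpretation: for a small percentage change in X, the percentage change in Y is approximately 61.00 times as large.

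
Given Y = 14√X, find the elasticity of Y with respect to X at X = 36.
Elasticity = 1/2

Elasticity = (dY/dX) · (X/Y)

dY/dX = 7/√X
At X = 36: dY/dX = 7/6, Y = 84

Elasticity = (7/6) · (36 / 84) = 1/2

Interpretation: for a small percentage change in X, the percentage change in Y is approximately 0.50 times as large.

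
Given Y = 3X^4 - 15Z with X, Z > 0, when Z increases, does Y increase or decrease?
Y decreases

Taking the partial derivative:
∂Y/∂Z = -15

∂Y/∂Z = -15 < 0 (assuming positive values)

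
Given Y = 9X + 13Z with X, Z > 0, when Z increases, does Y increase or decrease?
Y increases

Taking the partial derivative:
∂Y/∂Z = 13

∂Y/∂Z = 13 > 0 (assuming positive values)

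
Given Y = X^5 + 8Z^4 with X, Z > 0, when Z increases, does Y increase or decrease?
Y increases

Taking the partial derivative:
∂Y/∂Z = 32Z^3

∂Y/∂Z = 32Z^3 > 0 (assuming positive values)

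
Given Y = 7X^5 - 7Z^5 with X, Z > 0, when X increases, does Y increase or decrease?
Y increases

Taking the partial derivative:
∂Y/∂X = 35X^4

∂Y/∂X = 35X^4 > 0 (assuming positive values)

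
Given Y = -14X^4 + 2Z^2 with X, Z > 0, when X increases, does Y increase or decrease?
Y decreases

Taking the partial derivative:
∂Y/∂X = -56X^3

∂Y/∂X = -56X^3 < 0 (assuming positive values)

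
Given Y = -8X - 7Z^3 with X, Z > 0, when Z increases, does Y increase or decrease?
Y decreases

Taking the partial derivative:
∂Y/∂Z = -21Z^2

∂Y/∂Z = -21Z^2 < 0 (assuming positive values)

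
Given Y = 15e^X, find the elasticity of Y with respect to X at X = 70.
Elasticity = 70

Elasticity = (dY/dX) · (X/Y)

dY/dX = 15·e^X
At X = 70: dY/dX = 15·e^70, Y = 15·e^70

Elasticity = (15·e^70) · (70 / (15·e^70)) = 70

Interpretation: for a small percentage change in X, the percentage change in Y is approximately 70.00 times as large.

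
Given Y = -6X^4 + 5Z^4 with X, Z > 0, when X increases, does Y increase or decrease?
Y decreases

Taking the partial derivative:
∂Y/∂X = -24X^3

∂Y/∂X = -24X^3 < 0 (assuming positive values)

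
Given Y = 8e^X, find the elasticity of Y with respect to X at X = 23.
Elasticity = 23

Elasticity = (dY/dX) · (X/Y)

dY/dX = 8·e^X
At X = 23: dY/dX = 8·e^23, Y = 8·e^23

Elasticity = (8·e^23) · (23 / (8·e^23)) = 23

Interpretation: for a small percentage change in X, the percentage change in Y is approximately 23.00 times as large.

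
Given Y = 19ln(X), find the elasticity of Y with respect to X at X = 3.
Elasticity = 1/ln(3) ≈ 0.9102

Elasticity = (dY/dX) · (X/Y)

dY/dX = 19/X
At X = 3: dY/dX = 19/3, Y = 19·ln(3)

Elasticity = (19/3) · (3 / (19·ln(3))) = 1/ln(3) ≈ 0.9102

Interpretation: for a small percentage change in X, the percentage change in Y is approximately 0.91 times as large.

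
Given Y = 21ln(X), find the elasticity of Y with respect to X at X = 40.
Elasticity = 1/ln(40) ≈ 0.2711

Elasticity = (dY/dX) · (X/Y)

dY/dX = 21/X
At X = 40: dY/dX = 21/40, Y = 21·ln(40)

Elasticity = (21/40) · (40 / (21·ln(40))) = 1/ln(40) ≈ 0.2711

Interpretation: for a small percentage change in X, the percentage change in Y is approximately 0.27 times as large.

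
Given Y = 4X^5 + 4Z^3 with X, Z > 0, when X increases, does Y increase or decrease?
Y increases

Taking the partial derivative:
∂Y/∂X = 20X^4

∂Y/∂X = 20X^4 > 0 (assuming positive values)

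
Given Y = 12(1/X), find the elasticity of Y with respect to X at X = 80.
Elasticity = -1

Elasticity = (dY/dX) · (X/Y)

dY/dX = -12/X²
At X = 80: dY/dX = -3/1600, Y = 3/20

Elasticity = (-3/1600) · (80 / (3/20)) = -1

Interpretation: for a small percentage change in X, the percentage change in Y is approximately -1.00 times as large.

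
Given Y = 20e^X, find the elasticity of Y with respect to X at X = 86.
Elasticity = 86

Elasticity = (dY/dX) · (X/Y)

dY/dX = 20·e^X
At X = 86: dY/dX = 20·e^86, Y = 20·e^86

Elasticity = (20·e^86) · (86 / (20·e^86)) = 86

Interpretation: for a small percentage change in X, the percentage change in Y is approximately 86.00 times as large.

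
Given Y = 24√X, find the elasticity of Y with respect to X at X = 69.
Elasticity = 1/2

Elasticity = (dY/dX) · (X/Y)

dY/dX = 12/√X
At X = 69: dY/dX = 4·√69/23, Y = 24·√69

Elasticity = (4·√69/23) · (69 / (24·√69)) = 1/2

Interpretation: for a small percentage change in X, the percentage change in Y is approximately 0.50 times as large.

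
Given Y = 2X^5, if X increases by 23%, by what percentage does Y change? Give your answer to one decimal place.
181.5%

For Y = 2X^5:
If X → X(1 + 0.23)
Then Y → Y · (1 + 0.23)^5
     ≈ Y · 2.8153

Percentage change = ((1 + 0.23)^5 − 1) × 100% ≈ 181.5%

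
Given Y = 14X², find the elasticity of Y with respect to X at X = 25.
Elasticity = 2

Elasticity = (dY/dX) · (X/Y)

dY/dX = 28·X
At X = 25: dY/dX = 700, Y = 8750

Elasticity = 700 · (25 / 8750) = 2

Interpretation: for a small percentage change in X, the percentage change in Y is approximately 2.00 times as large.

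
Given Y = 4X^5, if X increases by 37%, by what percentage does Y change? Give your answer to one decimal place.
382.6%

For Y = 4X^5:
If X → X(1 + 0.37)
Then Y → Y · (1 + 0.37)^5
     ≈ Y · 4.8262

Percentage change = ((1 + 0.37)^5 − 1) × 100% ≈ 382.6%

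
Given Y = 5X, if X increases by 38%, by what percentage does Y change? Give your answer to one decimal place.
38.0%

For Y = 5X:
If X → X(1 + 0.38)
Then Y → Y · (1 + 0.38)^1
     = Y · 1.3800

Percentage change = ((1 + 0.38)^1 − 1) × 100% = 38.0%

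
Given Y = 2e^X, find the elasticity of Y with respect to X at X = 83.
Elasticity = 83

Elasticity = (dY/dX) · (X/Y)

dY/dX = 2·e^X
At X = 83: dY/dX = 2·e^83, Y = 2·e^83

Elasticity = (2·e^83) · (83 / (2·e^83)) = 83

Interpretation: for a small percentage change in X, the percentage change in Y is approximately 83.00 times as large.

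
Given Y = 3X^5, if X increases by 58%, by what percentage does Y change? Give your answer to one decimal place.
884.7%

For Y = 3X^5:
If X → X(1 + 0.58)
Then Y → Y · (1 + 0.58)^5
     ≈ Y · 9.8466

Percentage change = ((1 + 0.58)^5 − 1) × 100% ≈ 884.7%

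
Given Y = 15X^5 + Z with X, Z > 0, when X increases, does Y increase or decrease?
Y increases

Taking the partial derivative:
∂Y/∂X = 75X^4

∂Y/∂X = 75X^4 > 0 (assuming positive values)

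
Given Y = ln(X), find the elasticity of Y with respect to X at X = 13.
Elasticity = 1/ln(13) ≈ 0.3899

Elasticity = (dY/dX) · (X/Y)

dY/dX = 1/X
At X = 13: dY/dX = 1/13, Y = ln(13)

Elasticity = (1/13) · (13 / (ln(13))) = 1/ln(13) ≈ 0.3899

Interpretation: for a small percentage change in X, the percentage change in Y is approximately 0.39 times as large.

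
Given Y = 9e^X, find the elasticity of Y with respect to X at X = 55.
Elasticity = 55

Elasticity = (dY/dX) · (X/Y)

dY/dX = 9·e^X
At X = 55: dY/dX = 9·e^55, Y = 9·e^55

Elasticity = (9·e^55) · (55 / (9·e^55)) = 55

Interpretation: for a small percentage change in X, the percentage change in Y is approximately 55.00 times as large.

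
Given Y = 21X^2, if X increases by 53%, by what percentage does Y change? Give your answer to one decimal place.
134.1%

For Y = 21X^2:
If X → X(1 + 0.53)
Then Y → Y · (1 + 0.53)^2
     = Y · 2.3409

Percentage change = ((1 + 0.53)^2 − 1) × 100% ≈ 134.1%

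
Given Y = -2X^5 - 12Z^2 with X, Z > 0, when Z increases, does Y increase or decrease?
Y decreases

Taking the partial derivative:
∂Y/∂Z = -24Z

∂Y/∂Z = -24Z < 0 (assuming positive values)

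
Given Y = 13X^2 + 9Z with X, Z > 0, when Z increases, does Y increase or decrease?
Y increases

Taking the partial derivative:
∂Y/∂Z = 9

∂Y/∂Z = 9 > 0 (assuming positive values)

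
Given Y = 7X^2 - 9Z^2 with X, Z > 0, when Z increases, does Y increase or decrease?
Y decreases

Taking the partial derivative:
∂Y/∂Z = -18Z

∂Y/∂Z = -18Z < 0 (assuming positive values)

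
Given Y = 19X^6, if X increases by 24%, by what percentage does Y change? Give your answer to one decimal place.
263.5%

For Y = 19X^6:
If X → X(1 + 0.24)
Then Y → Y · (1 + 0.24)^6
     ≈ Y · 3.6352

Percentage change = ((1 + 0.24)^6 − 1) × 100% ≈ 263.5%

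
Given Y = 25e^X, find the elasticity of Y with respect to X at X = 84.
Elasticity = 84

Elasticity = (dY/dX) · (X/Y)

dY/dX = 25·e^X
At X = 84: dY/dX = 25·e^84, Y = 25·e^84

Elasticity = (25·e^84) · (84 / (25·e^84)) = 84

Interpretation: for a small percentage change in X, the percentage change in Y is approximately 84.00 times as large.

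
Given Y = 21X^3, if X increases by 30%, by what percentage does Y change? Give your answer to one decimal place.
119.7%

For Y = 21X^3:
If X → X(1 + 0.3)
Then Y → Y · (1 + 0.3)^3
     = Y · 2.1970

Percentage change = ((1 + 0.3)^3 − 1) × 100% = 119.7%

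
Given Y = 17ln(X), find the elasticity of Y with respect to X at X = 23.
Elasticity = 1/ln(23) ≈ 0.3189

Elasticity = (dY/dX) · (X/Y)

dY/dX = 17/X
At X = 23: dY/dX = 17/23, Y = 17·ln(23)

Elasticity = (17/23) · (23 / (17·ln(23))) = 1/ln(23) ≈ 0.3189

Interpretation: for a small percentage change in X, the percentage change in Y is approximately 0.32 times as large.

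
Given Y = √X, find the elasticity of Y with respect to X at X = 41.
Elasticity = 1/2

Elasticity = (dY/dX) · (X/Y)

dY/dX = 1/(2·√X)
At X = 41: dY/dX = √41/82, Y = √41

Elasticity = (√41/82) · (41 / (√41)) = 1/2

Interpretation: for a small percentage change in X, the percentage change in Y is approximately 0.50 times as large.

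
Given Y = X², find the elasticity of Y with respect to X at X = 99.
Elasticity = 2

Elasticity = (dY/dX) · (X/Y)

dY/dX = 2·X
At X = 99: dY/dX = 198, Y = 9801

Elasticity = 198 · (99 / 9801) = 2

Interpretation: for a small percentage change in X, the percentage change in Y is approximately 2.00 times as large.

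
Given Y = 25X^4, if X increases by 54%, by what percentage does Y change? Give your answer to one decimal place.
462.4%

For Y = 25X^4:
If X → X(1 + 0.54)
Then Y → Y · (1 + 0.54)^4
     ≈ Y · 5.6245

Percentage change = ((1 + 0.54)^4 − 1) × 100% ≈ 462.4%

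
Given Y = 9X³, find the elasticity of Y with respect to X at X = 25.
Elasticity = 3

Elasticity = (dY/dX) · (X/Y)

dY/dX = 27·X²
At X = 25: dY/dX = 16875, Y = 140625

Elasticity = 16875 · (25 / 140625) = 3

Interpretation: for a small percentage change in X, the percentage change in Y is approximately 3.00 times as large.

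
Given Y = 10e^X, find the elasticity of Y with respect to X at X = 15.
Elasticity = 15

Elasticity = (dY/dX) · (X/Y)

dY/dX = 10·e^X
At X = 15: dY/dX = 10·e^15, Y = 10·e^15

Elasticity = (10·e^15) · (15 / (10·e^15)) = 15

Interpretation: for a small percentage change in X, the percentage change in Y is approximately 15.00 times as large.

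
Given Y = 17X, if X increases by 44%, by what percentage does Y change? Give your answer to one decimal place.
44.0%

For Y = 17X:
If X → X(1 + 0.44)
Then Y → Y · (1 + 0.44)^1
     = Y · 1.4400

Percentage change = ((1 + 0.44)^1 − 1) × 100% = 44.0%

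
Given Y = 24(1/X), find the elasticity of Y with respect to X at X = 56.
Elasticity = -1

Elasticity = (dY/dX) · (X/Y)

dY/dX = -24/X²
At X = 56: dY/dX = -3/392, Y = 3/7

Elasticity = (-3/392) · (56 / (3/7)) = -1

Interpretation: for a small percentage change in X, the percentage change in Y is approximately -1.00 times as large.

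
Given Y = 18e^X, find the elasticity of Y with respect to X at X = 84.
Elasticity = 84

Elasticity = (dY/dX) · (X/Y)

dY/dX = 18·e^X
At X = 84: dY/dX = 18·e^84, Y = 18·e^84

Elasticity = (18·e^84) · (84 / (18·e^84)) = 84

Interpretation: for a small percentage change in X, the percentage change in Y is approximately 84.00 times as large.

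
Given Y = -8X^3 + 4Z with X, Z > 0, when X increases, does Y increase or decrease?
Y decreases

Taking the partial derivative:
∂Y/∂X = -24X^2

∂Y/∂X = -24X^2 < 0 (assuming positive values)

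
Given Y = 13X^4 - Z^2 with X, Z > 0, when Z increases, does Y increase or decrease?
Y decreases

Taking the partial derivative:
∂Y/∂Z = -2Z

∂Y/∂Z = -2Z < 0 (assuming positive values)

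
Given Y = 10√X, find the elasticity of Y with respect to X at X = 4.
Elasticity = 1/2

Elasticity = (dY/dX) · (X/Y)

dY/dX = 5/√X
At X = 4: dY/dX = 5/2, Y = 20

Elasticity = (5/2) · (4 / 20) = 1/2

Interpretation: for a small percentage change in X, the percentage change in Y is approximately 0.50 times as large.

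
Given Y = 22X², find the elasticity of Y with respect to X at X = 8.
Elasticity = 2

Elasticity = (dY/dX) · (X/Y)

dY/dX = 44·X
At X = 8: dY/dX = 352, Y = 1408

Elasticity = 352 · (8 / 1408) = 2

Interpretation: for a small percentage change in X, the percentage change in Y is approximately 2.00 times as large.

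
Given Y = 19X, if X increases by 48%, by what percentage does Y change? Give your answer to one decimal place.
48.0%

For Y = 19X:
If X → X(1 + 0.48)
Then Y → Y · (1 + 0.48)^1
     = Y · 1.4800

Percentage change = ((1 + 0.48)^1 − 1) × 100% = 48.0%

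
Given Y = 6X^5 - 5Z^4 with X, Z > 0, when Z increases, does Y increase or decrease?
Y decreases

Taking the partial derivative:
∂Y/∂Z = -20Z^3

∂Y/∂Z = -20Z^3 < 0 (assuming positive values)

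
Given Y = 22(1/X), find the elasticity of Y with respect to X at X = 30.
Elasticity = -1

Elasticity = (dY/dX) · (X/Y)

dY/dX = -22/X²
At X = 30: dY/dX = -11/450, Y = 11/15

Elasticity = (-11/450) · (30 / (11/15)) = -1

Interpretation: for a small percentage change in X, the percentage change in Y is approximately -1.00 times as large.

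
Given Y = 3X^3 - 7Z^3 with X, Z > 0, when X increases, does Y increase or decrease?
Y increases

Taking the partial derivative:
∂Y/∂X = 9X^2

∂Y/∂X = 9X^2 > 0 (assuming positive values)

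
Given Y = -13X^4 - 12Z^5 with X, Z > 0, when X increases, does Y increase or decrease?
Y decreases

Taking the partial derivative:
∂Y/∂X = -52X^3

∂Y/∂X = -52X^3 < 0 (assuming positive values)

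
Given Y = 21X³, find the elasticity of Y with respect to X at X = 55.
Elasticity = 3

Elasticity = (dY/dX) · (X/Y)

dY/dX = 63·X²
At X = 55: dY/dX = 190575, Y = 3493875

Elasticity = 190575 · (55 / 3493875) = 3

Interpretation: for a small percentage change in X, the percentage change in Y is approximately 3.00 times as large.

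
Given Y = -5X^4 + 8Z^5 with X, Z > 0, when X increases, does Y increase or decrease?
Y decreases

Taking the partial derivative:
∂Y/∂X = -20X^3

∂Y/∂X = -20X^3 < 0 (assuming positive values)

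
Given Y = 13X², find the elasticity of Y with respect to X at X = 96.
Elasticity = 2

Elasticity = (dY/dX) · (X/Y)

dY/dX = 26·X
At X = 96: dY/dX = 2496, Y = 119808

Elasticity = 2496 · (96 / 119808) = 2

Interpretation: for a small percentage change in X, the percentage change in Y is approximately 2.00 times as large.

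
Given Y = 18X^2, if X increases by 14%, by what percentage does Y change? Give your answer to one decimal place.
30.0%

For Y = 18X^2:
If X → X(1 + 0.14)
Then Y → Y · (1 + 0.14)^2
     = Y · 1.2996

Percentage change = ((1 + 0.14)^2 − 1) × 100% ≈ 30.0%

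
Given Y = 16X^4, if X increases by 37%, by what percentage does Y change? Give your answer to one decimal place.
252.3%

For Y = 16X^4:
If X → X(1 + 0.37)
Then Y → Y · (1 + 0.37)^4
     ≈ Y · 3.5228

Percentage change = ((1 + 0.37)^4 − 1) × 100% ≈ 252.3%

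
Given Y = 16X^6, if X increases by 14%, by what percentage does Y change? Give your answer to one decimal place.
119.5%

For Y = 16X^6:
If X → X(1 + 0.14)
Then Y → Y · (1 + 0.14)^6
     ≈ Y · 2.1950

Percentage change = ((1 + 0.14)^6 − 1) × 100% ≈ 119.5%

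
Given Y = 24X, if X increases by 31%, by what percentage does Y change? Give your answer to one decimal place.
31.0%

For Y = 24X:
If X → X(1 + 0.31)
Then Y → Y · (1 + 0.31)^1
     = Y · 1.3100

Percentage change = ((1 + 0.31)^1 − 1) × 100% = 31.0%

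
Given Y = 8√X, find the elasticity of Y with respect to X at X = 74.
Elasticity = 1/2

Elasticity = (dY/dX) · (X/Y)

dY/dX = 4/√X
At X = 74: dY/dX = 2·√74/37, Y = 8·√74

Elasticity = (2·√74/37) · (74 / (8·√74)) = 1/2

Interpretation: for a small percentage change in X, the percentage change in Y is approximately 0.50 times as large.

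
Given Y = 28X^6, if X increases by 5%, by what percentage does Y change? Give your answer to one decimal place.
34.0%

For Y = 28X^6:
If X → X(1 + 0.05)
Then Y → Y · (1 + 0.05)^6
     ≈ Y · 1.3401

Percentage change = ((1 + 0.05)^6 − 1) × 100% ≈ 34.0%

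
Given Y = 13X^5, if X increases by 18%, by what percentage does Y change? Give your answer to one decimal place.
128.8%

For Y = 13X^5:
If X → X(1 + 0.18)
Then Y → Y · (1 + 0.18)^5
     ≈ Y · 2.2878

Percentage change = ((1 + 0.18)^5 − 1) × 100% ≈ 128.8%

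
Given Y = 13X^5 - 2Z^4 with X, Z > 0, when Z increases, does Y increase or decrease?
Y decreases

Taking the partial derivative:
∂Y/∂Z = -8Z^3

∂Y/∂Z = -8Z^3 < 0 (assuming positive values)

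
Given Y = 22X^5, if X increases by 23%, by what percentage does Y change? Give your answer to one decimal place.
181.5%

For Y = 22X^5:
If X → X(1 + 0.23)
Then Y → Y · (1 + 0.23)^5
     ≈ Y · 2.8153

Percentage change = ((1 + 0.23)^5 − 1) × 100% ≈ 181.5%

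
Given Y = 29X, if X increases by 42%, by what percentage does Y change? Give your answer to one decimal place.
42.0%

For Y = 29X:
If X → X(1 + 0.42)
Then Y → Y · (1 + 0.42)^1
     = Y · 1.4200

Percentage change = ((1 + 0.42)^1 − 1) × 100% = 42.0%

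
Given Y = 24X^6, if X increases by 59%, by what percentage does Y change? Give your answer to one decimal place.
1515.8%

For Y = 24X^6:
If X → X(1 + 0.59)
Then Y → Y · (1 + 0.59)^6
     ≈ Y · 16.1578

Percentage change = ((1 + 0.59)^6 − 1) × 100% ≈ 1515.8%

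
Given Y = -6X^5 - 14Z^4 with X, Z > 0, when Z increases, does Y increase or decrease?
Y decreases

Taking the partial derivative:
∂Y/∂Z = -56Z^3

∂Y/∂Z = -56Z^3 < 0 (assuming positive values)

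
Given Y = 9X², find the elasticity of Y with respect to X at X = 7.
Elasticity = 2

Elasticity = (dY/dX) · (X/Y)

dY/dX = 18·X
At X = 7: dY/dX = 126, Y = 441

Elasticity = 126 · (7 / 441) = 2

Interpretation: for a small percentage change in X, the percentage change in Y is approximately 2.00 times as large.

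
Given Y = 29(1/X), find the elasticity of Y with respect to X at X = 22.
Elasticity = -1

Elasticity = (dY/dX) · (X/Y)

dY/dX = -29/X²
At X = 22: dY/dX = -29/484, Y = 29/22

Elasticity = (-29/484) · (22 / (29/22)) = -1

Interpretation: for a small percentage change in X, the percentage change in Y is approximately -1.00 times as large.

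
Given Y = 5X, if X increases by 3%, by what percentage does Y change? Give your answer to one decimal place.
3.0%

For Y = 5X:
If X → X(1 + 0.03)
Then Y → Y · (1 + 0.03)^1
     = Y · 1.0300

Percentage change = ((1 + 0.03)^1 − 1) × 100% = 3.0%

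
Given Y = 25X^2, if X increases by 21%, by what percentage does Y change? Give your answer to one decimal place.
46.4%

For Y = 25X^2:
If X → X(1 + 0.21)
Then Y → Y · (1 + 0.21)^2
     = Y · 1.4641

Percentage change = ((1 + 0.21)^2 − 1) × 100% ≈ 46.4%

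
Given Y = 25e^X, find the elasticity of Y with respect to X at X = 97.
Elasticity = 97

Elasticity = (dY/dX) · (X/Y)

dY/dX = 25·e^X
At X = 97: dY/dX = 25·e^97, Y = 25·e^97

Elasticity = (25·e^97) · (97 / (25·e^97)) = 97

Interpretation: for a small percentage change in X, the percentage change in Y is approximately 97.00 times as large.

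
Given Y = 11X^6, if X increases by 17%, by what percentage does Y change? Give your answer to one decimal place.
156.5%

For Y = 11X^6:
If X → X(1 + 0.17)
Then Y → Y · (1 + 0.17)^6
     ≈ Y · 2.5652

Percentage change = ((1 + 0.17)^6 − 1) × 100% ≈ 156.5%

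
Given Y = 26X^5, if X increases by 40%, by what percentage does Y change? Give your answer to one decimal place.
437.8%

For Y = 26X^5:
If X → X(1 + 0.4)
Then Y → Y · (1 + 0.4)^5
     ≈ Y · 5.3782

Percentage change = ((1 + 0.4)^5 − 1) × 100% ≈ 437.8%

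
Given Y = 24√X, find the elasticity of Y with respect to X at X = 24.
Elasticity = 1/2

Elasticity = (dY/dX) · (X/Y)

dY/dX = 12/√X
At X = 24: dY/dX = √6, Y = 48·√6

Elasticity = (√6) · (24 / (48·√6)) = 1/2

Interpretation: for a small percentage change in X, the percentage change in Y is approximately 0.50 times as large.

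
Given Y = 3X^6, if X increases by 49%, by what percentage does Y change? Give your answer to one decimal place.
994.3%

For Y = 3X^6:
If X → X(1 + 0.49)
Then Y → Y · (1 + 0.49)^6
     ≈ Y · 10.9425

Percentage change = ((1 + 0.49)^6 − 1) × 100% ≈ 994.3%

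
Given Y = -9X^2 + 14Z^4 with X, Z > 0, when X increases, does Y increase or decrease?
Y decreases

Taking the partial derivative:
∂Y/∂X = -18X

∂Y/∂X = -18X < 0 (assuming positive values)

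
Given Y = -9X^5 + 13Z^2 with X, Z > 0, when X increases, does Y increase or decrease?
Y decreases

Taking the partial derivative:
∂Y/∂X = -45X^4

∂Y/∂X = -45X^4 < 0 (assuming positive values)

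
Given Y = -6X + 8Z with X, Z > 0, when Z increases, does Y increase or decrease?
Y increases

Taking the partial derivative:
∂Y/∂Z = 8

∂Y/∂Z = 8 > 0 (assuming positive values)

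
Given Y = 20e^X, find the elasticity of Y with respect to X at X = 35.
Elasticity = 35

Elasticity = (dY/dX) · (X/Y)

dY/dX = 20·e^X
At X = 35: dY/dX = 20·e^35, Y = 20·e^35

Elasticity = (20·e^35) · (35 / (20·e^35)) = 35

Interpretation: for a small percentage change in X, the percentage change in Y is approximately 35.00 times as large.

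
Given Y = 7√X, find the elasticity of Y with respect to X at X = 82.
Elasticity = 1/2

Elasticity = (dY/dX) · (X/Y)

dY/dX = 7/(2·√X)
At X = 82: dY/dX = 7·√82/164, Y = 7·√82

Elasticity = (7·√82/164) · (82 / (7·√82)) = 1/2

Interpretation: for a small percentage change in X, the percentage change in Y is approximately 0.50 times as large.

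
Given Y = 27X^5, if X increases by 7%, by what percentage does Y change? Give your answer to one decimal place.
40.3%

For Y = 27X^5:
If X → X(1 + 0.07)
Then Y → Y · (1 + 0.07)^5
     ≈ Y · 1.4026

Percentage change = ((1 + 0.07)^5 − 1) × 100% ≈ 40.3%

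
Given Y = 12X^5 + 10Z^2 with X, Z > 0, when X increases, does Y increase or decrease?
Y increases

Taking the partial derivative:
∂Y/∂X = 60X^4

∂Y/∂X = 60X^4 > 0 (assuming positive values)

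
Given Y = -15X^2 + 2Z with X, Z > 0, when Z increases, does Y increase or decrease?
Y increases

Taking the partial derivative:
∂Y/∂Z = 2

∂Y/∂Z = 2 > 0 (assuming positive values)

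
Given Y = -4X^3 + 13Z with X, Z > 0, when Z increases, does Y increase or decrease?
Y increases

Taking the partial derivative:
∂Y/∂Z = 13

∂Y/∂Z = 13 > 0 (assuming positive values)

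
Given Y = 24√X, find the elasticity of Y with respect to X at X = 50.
Elasticity = 1/2

Elasticity = (dY/dX) · (X/Y)

dY/dX = 12/√X
At X = 50: dY/dX = 6·√2/5, Y = 120·√2

Elasticity = (6·√2/5) · (50 / (120·√2)) = 1/2

Interpretation: for a small percentage change in X, the percentage change in Y is approximately 0.50 times as large.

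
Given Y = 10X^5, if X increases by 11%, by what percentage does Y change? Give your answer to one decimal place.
68.5%

For Y = 10X^5:
If X → X(1 + 0.11)
Then Y → Y · (1 + 0.11)^5
     ≈ Y · 1.6851

Percentage change = ((1 + 0.11)^5 − 1) × 100% ≈ 68.5%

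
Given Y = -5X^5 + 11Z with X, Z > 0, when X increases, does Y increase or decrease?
Y decreases

Taking the partial derivative:
∂Y/∂X = -25X^4

∂Y/∂X = -25X^4 < 0 (assuming positive values)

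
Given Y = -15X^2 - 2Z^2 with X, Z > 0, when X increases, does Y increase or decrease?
Y decreases

Taking the partial derivative:
∂Y/∂X = -30X

∂Y/∂X = -30X < 0 (assuming positive values)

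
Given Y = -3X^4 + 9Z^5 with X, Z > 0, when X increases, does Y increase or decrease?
Y decreases

Taking the partial derivative:
∂Y/∂X = -12X^3

∂Y/∂X = -12X^3 < 0 (assuming positive values)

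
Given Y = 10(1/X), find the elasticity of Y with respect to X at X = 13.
Elasticity = -1

Elasticity = (dY/dX) · (X/Y)

dY/dX = -10/X²
At X = 13: dY/dX = -10/169, Y = 10/13

Elasticity = (-10/169) · (13 / (10/13)) = -1

Interpretation: for a small percentage change in X, the percentage change in Y is approximately -1.00 times as large.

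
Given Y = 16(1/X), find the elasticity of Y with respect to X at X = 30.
Elasticity = -1

Elasticity = (dY/dX) · (X/Y)

dY/dX = -16/X²
At X = 30: dY/dX = -4/225, Y = 8/15

Elasticity = (-4/225) · (30 / (8/15)) = -1

Interpretation: for a small percentage change in X, the percentage change in Y is approximately -1.00 times as large.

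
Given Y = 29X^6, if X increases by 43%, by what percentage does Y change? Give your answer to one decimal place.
755.1%

For Y = 29X^6:
If X → X(1 + 0.43)
Then Y → Y · (1 + 0.43)^6
     ≈ Y · 8.5510

Percentage change = ((1 + 0.43)^6 − 1) × 100% ≈ 755.1%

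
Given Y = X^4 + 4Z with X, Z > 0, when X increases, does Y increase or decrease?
Y increases

Taking the partial derivative:
∂Y/∂X = 4X^3

∂Y/∂X = 4X^3 > 0 (assuming positive values)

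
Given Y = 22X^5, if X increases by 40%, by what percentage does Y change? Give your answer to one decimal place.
437.8%

For Y = 22X^5:
If X → X(1 + 0.4)
Then Y → Y · (1 + 0.4)^5
     ≈ Y · 5.3782

Percentage change = ((1 + 0.4)^5 − 1) × 100% ≈ 437.8%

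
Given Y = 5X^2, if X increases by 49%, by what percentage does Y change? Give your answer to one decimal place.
122.0%

For Y = 5X^2:
If X → X(1 + 0.49)
Then Y → Y · (1 + 0.49)^2
     = Y · 2.2201

Percentage change = ((1 + 0.49)^2 − 1) × 100% ≈ 122.0%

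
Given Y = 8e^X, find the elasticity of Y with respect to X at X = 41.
Elasticity = 41

Elasticity = (dY/dX) · (X/Y)

dY/dX = 8·e^X
At X = 41: dY/dX = 8·e^41, Y = 8·e^41

Elasticity = (8·e^41) · (41 / (8·e^41)) = 41

Interpretation: for a small percentage change in X, the percentage change in Y is approximately 41.00 times as large.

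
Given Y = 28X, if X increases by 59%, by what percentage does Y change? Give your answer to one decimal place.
59.0%

For Y = 28X:
If X → X(1 + 0.59)
Then Y → Y · (1 + 0.59)^1
     = Y · 1.5900

Percentage change = ((1 + 0.59)^1 − 1) × 100% = 59.0%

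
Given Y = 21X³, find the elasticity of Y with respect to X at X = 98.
Elasticity = 3

Elasticity = (dY/dX) · (X/Y)

dY/dX = 63·X²
At X = 98: dY/dX = 605052, Y = 19765032

Elasticity = 605052 · (98 / 19765032) = 3

Interpretation: for a small percentage change in X, the percentage change in Y is approximately 3.00 times as large.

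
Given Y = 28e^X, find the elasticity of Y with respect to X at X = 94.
Elasticity = 94

Elasticity = (dY/dX) · (X/Y)

dY/dX = 28·e^X
At X = 94: dY/dX = 28·e^94, Y = 28·e^94

Elasticity = (28·e^94) · (94 / (28·e^94)) = 94

Interpretation: for a small percentage change in X, the percentage change in Y is approximately 94.00 times as large.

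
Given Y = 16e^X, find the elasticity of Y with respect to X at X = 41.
Elasticity = 41

Elasticity = (dY/dX) · (X/Y)

dY/dX = 16·e^X
At X = 41: dY/dX = 16·e^41, Y = 16·e^41

Elasticity = (16·e^41) · (41 / (16·e^41)) = 41

Interpretation: for a small percentage change in X, the percentage change in Y is approximately 41.00 times as large.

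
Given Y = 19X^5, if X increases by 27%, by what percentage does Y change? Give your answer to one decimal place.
230.4%

For Y = 19X^5:
If X → X(1 + 0.27)
Then Y → Y · (1 + 0.27)^5
     ≈ Y · 3.3038

Percentage change = ((1 + 0.27)^5 − 1) × 100% ≈ 230.4%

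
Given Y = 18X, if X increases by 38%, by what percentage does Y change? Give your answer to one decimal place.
38.0%

For Y = 18X:
If X → X(1 + 0.38)
Then Y → Y · (1 + 0.38)^1
     = Y · 1.3800

Percentage change = ((1 + 0.38)^1 − 1) × 100% = 38.0%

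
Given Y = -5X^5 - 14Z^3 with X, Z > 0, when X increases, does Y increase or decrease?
Y decreases

Taking the partial derivative:
∂Y/∂X = -25X^4

∂Y/∂X = -25X^4 < 0 (assuming positive values)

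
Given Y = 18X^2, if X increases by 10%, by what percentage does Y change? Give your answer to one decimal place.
21.0%

For Y = 18X^2:
If X → X(1 + 0.1)
Then Y → Y · (1 + 0.1)^2
     = Y · 1.2100

Percentage change = ((1 + 0.1)^2 − 1) × 100% = 21.0%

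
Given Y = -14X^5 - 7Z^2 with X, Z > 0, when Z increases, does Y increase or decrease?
Y decreases

Taking the partial derivative:
∂Y/∂Z = -14Z

∂Y/∂Z = -14Z < 0 (assuming positive values)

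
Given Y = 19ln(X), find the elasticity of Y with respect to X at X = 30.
Elasticity = 1/ln(30) ≈ 0.2940

Elasticity = (dY/dX) · (X/Y)

dY/dX = 19/X
At X = 30: dY/dX = 19/30, Y = 19·ln(30)

Elasticity = (19/30) · (30 / (19·ln(30))) = 1/ln(30) ≈ 0.2940

Interpretation: for a small percentage change in X, the percentage change in Y is approximately 0.29 times as large.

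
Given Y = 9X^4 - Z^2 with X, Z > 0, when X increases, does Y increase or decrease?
Y increases

Taking the partial derivative:
∂Y/∂X = 36X^3

∂Y/∂X = 36X^3 > 0 (assuming positive values)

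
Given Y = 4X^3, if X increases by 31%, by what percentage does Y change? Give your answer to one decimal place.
124.8%

For Y = 4X^3:
If X → X(1 + 0.31)
Then Y → Y · (1 + 0.31)^3
     ≈ Y · 2.2481

Percentage change = ((1 + 0.31)^3 − 1) × 100% ≈ 124.8%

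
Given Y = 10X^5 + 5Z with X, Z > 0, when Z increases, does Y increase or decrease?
Y increases

Taking the partial derivative:
∂Y/∂Z = 5

∂Y/∂Z = 5 > 0 (assuming positive values)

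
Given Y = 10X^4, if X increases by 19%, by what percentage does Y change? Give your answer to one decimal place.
100.5%

For Y = 10X^4:
If X → X(1 + 0.19)
Then Y → Y · (1 + 0.19)^4
     ≈ Y · 2.0053

Percentage change = ((1 + 0.19)^4 − 1) × 100% ≈ 100.5%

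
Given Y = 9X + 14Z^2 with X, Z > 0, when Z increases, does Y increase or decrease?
Y increases

Taking the partial derivative:
∂Y/∂Z = 28Z

∂Y/∂Z = 28Z > 0 (assuming positive values)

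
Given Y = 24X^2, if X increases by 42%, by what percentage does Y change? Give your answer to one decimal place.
101.6%

For Y = 24X^2:
If X → X(1 + 0.42)
Then Y → Y · (1 + 0.42)^2
     = Y · 2.0164

Percentage change = ((1 + 0.42)^2 − 1) × 100% ≈ 101.6%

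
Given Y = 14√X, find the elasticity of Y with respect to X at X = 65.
Elasticity = 1/2

Elasticity = (dY/dX) · (X/Y)

dY/dX = 7/√X
At X = 65: dY/dX = 7·√65/65, Y = 14·√65

Elasticity = (7·√65/65) · (65 / (14·√65)) = 1/2

Interpretation: for a small percentage change in X, the percentage change in Y is approximately 0.50 times as large.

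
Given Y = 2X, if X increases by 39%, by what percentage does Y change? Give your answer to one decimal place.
39.0%

For Y = 2X:
If X → X(1 + 0.39)
Then Y → Y · (1 + 0.39)^1
     = Y · 1.3900

Percentage change = ((1 + 0.39)^1 − 1) × 100% = 39.0%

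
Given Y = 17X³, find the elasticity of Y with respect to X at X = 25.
Elasticity = 3

Elasticity = (dY/dX) · (X/Y)

dY/dX = 51·X²
At X = 25: dY/dX = 31875, Y = 265625

Elasticity = 31875 · (25 / 265625) = 3

Interpretation: for a small percentage change in X, the percentage change in Y is approximately 3.00 times as large.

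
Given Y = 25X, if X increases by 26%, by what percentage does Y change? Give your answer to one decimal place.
26.0%

For Y = 25X:
If X → X(1 + 0.26)
Then Y → Y · (1 + 0.26)^1
     = Y · 1.2600

Percentage change = ((1 + 0.26)^1 − 1) × 100% = 26.0%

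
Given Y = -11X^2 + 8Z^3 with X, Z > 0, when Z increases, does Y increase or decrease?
Y increases

Taking the partial derivative:
∂Y/∂Z = 24Z^2

∂Y/∂Z = 24Z^2 > 0 (assuming positive values)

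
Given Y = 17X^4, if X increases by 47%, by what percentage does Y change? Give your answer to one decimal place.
366.9%

For Y = 17X^4:
If X → X(1 + 0.47)
Then Y → Y · (1 + 0.47)^4
     ≈ Y · 4.6695

Percentage change = ((1 + 0.47)^4 − 1) × 100% ≈ 366.9%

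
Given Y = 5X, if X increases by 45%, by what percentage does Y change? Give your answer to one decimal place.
45.0%

For Y = 5X:
If X → X(1 + 0.45)
Then Y → Y · (1 + 0.45)^1
     = Y · 1.4500

Percentage change = ((1 + 0.45)^1 − 1) × 100% = 45.0%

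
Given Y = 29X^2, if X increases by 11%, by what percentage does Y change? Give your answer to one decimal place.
23.2%

For Y = 29X^2:
If X → X(1 + 0.11)
Then Y → Y · (1 + 0.11)^2
     = Y · 1.2321

Percentage change = ((1 + 0.11)^2 − 1) × 100% ≈ 23.2%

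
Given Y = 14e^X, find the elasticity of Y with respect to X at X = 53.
Elasticity = 53

Elasticity = (dY/dX) · (X/Y)

dY/dX = 14·e^X
At X = 53: dY/dX = 14·e^53, Y = 14·e^53

Elasticity = (14·e^53) · (53 / (14·e^53)) = 53

Interpretation: for a small percentage change in X, the percentage change in Y is approximately 53.00 times as large.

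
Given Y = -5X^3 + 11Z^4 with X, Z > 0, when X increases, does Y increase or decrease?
Y decreases

Taking the partial derivative:
∂Y/∂X = -15X^2

∂Y/∂X = -15X^2 < 0 (assuming positive values)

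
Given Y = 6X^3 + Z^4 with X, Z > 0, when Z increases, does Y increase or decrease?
Y increases

Taking the partial derivative:
∂Y/∂Z = 4Z^3

∂Y/∂Z = 4Z^3 > 0 (assuming positive values)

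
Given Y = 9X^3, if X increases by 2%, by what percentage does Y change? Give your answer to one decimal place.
6.1%

For Y = 9X^3:
If X → X(1 + 0.02)
Then Y → Y · (1 + 0.02)^3
     ≈ Y · 1.0612

Percentage change = ((1 + 0.02)^3 − 1) × 100% ≈ 6.1%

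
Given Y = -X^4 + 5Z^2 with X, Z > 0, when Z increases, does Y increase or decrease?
Y increases

Taking the partial derivative:
∂Y/∂Z = 10Z

∂Y/∂Z = 10Z > 0 (assuming positive values)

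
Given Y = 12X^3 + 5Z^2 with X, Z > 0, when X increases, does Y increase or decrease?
Y increases

Taking the partial derivative:
∂Y/∂X = 36X^2

∂Y/∂X = 36X^2 > 0 (assuming positive values)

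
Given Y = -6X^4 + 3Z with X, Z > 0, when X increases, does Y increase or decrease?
Y decreases

Taking the partial derivative:
∂Y/∂X = -24X^3

∂Y/∂X = -24X^3 < 0 (assuming positive values)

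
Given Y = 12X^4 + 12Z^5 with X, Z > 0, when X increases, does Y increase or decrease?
Y increases

Taking the partial derivative:
∂Y/∂X = 48X^3

∂Y/∂X = 48X^3 > 0 (assuming positive values)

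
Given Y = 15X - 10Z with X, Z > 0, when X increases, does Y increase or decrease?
Y increases

Taking the partial derivative:
∂Y/∂X = 15

∂Y/∂X = 15 > 0 (assuming positive values)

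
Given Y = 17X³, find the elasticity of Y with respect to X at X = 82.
Elasticity = 3

Elasticity = (dY/dX) · (X/Y)

dY/dX = 51·X²
At X = 82: dY/dX = 342924, Y = 9373256

Elasticity = 342924 · (82 / 9373256) = 3

Interpretation: for a small percentage change in X, the percentage change in Y is approximately 3.00 times as large.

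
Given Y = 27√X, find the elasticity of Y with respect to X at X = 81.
Elasticity = 1/2

Elasticity = (dY/dX) · (X/Y)

dY/dX = 27/(2·√X)
At X = 81: dY/dX = 3/2, Y = 243

Elasticity = (3/2) · (81 / 243) = 1/2

Interpretation: for a small percentage change in X, the percentage change in Y is approximately 0.50 times as large.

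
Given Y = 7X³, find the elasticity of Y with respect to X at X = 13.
Elasticity = 3

Elasticity = (dY/dX) · (X/Y)

dY/dX = 21·X²
At X = 13: dY/dX = 3549, Y = 15379

Elasticity = 3549 · (13 / 15379) = 3

Interpretation: for a small percentage change in X, the percentage change in Y is approximately 3.00 times as large.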